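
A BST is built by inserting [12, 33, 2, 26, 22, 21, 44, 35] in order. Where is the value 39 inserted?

Starting tree (level order): [12, 2, 33, None, None, 26, 44, 22, None, 35, None, 21]
Insertion path: 12 -> 33 -> 44 -> 35
Result: insert 39 as right child of 35
Final tree (level order): [12, 2, 33, None, None, 26, 44, 22, None, 35, None, 21, None, None, 39]


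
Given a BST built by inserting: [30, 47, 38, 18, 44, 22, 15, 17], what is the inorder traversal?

Tree insertion order: [30, 47, 38, 18, 44, 22, 15, 17]
Tree (level-order array): [30, 18, 47, 15, 22, 38, None, None, 17, None, None, None, 44]
Inorder traversal: [15, 17, 18, 22, 30, 38, 44, 47]


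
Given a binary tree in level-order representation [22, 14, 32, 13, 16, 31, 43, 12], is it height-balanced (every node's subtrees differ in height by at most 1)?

Tree (level-order array): [22, 14, 32, 13, 16, 31, 43, 12]
Definition: a tree is height-balanced if, at every node, |h(left) - h(right)| <= 1 (empty subtree has height -1).
Bottom-up per-node check:
  node 12: h_left=-1, h_right=-1, diff=0 [OK], height=0
  node 13: h_left=0, h_right=-1, diff=1 [OK], height=1
  node 16: h_left=-1, h_right=-1, diff=0 [OK], height=0
  node 14: h_left=1, h_right=0, diff=1 [OK], height=2
  node 31: h_left=-1, h_right=-1, diff=0 [OK], height=0
  node 43: h_left=-1, h_right=-1, diff=0 [OK], height=0
  node 32: h_left=0, h_right=0, diff=0 [OK], height=1
  node 22: h_left=2, h_right=1, diff=1 [OK], height=3
All nodes satisfy the balance condition.
Result: Balanced


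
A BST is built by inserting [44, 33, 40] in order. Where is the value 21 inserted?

Starting tree (level order): [44, 33, None, None, 40]
Insertion path: 44 -> 33
Result: insert 21 as left child of 33
Final tree (level order): [44, 33, None, 21, 40]


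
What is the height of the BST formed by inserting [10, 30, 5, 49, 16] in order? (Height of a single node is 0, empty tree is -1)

Insertion order: [10, 30, 5, 49, 16]
Tree (level-order array): [10, 5, 30, None, None, 16, 49]
Compute height bottom-up (empty subtree = -1):
  height(5) = 1 + max(-1, -1) = 0
  height(16) = 1 + max(-1, -1) = 0
  height(49) = 1 + max(-1, -1) = 0
  height(30) = 1 + max(0, 0) = 1
  height(10) = 1 + max(0, 1) = 2
Height = 2


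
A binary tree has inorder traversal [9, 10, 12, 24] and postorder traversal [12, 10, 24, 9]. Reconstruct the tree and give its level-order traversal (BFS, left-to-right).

Inorder:   [9, 10, 12, 24]
Postorder: [12, 10, 24, 9]
Algorithm: postorder visits root last, so walk postorder right-to-left;
each value is the root of the current inorder slice — split it at that
value, recurse on the right subtree first, then the left.
Recursive splits:
  root=9; inorder splits into left=[], right=[10, 12, 24]
  root=24; inorder splits into left=[10, 12], right=[]
  root=10; inorder splits into left=[], right=[12]
  root=12; inorder splits into left=[], right=[]
Reconstructed level-order: [9, 24, 10, 12]


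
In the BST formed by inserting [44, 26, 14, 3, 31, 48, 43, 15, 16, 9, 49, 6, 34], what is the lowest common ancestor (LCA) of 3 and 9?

Tree insertion order: [44, 26, 14, 3, 31, 48, 43, 15, 16, 9, 49, 6, 34]
Tree (level-order array): [44, 26, 48, 14, 31, None, 49, 3, 15, None, 43, None, None, None, 9, None, 16, 34, None, 6]
In a BST, the LCA of p=3, q=9 is the first node v on the
root-to-leaf path with p <= v <= q (go left if both < v, right if both > v).
Walk from root:
  at 44: both 3 and 9 < 44, go left
  at 26: both 3 and 9 < 26, go left
  at 14: both 3 and 9 < 14, go left
  at 3: 3 <= 3 <= 9, this is the LCA
LCA = 3


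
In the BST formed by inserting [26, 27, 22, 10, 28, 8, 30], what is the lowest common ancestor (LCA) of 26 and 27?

Tree insertion order: [26, 27, 22, 10, 28, 8, 30]
Tree (level-order array): [26, 22, 27, 10, None, None, 28, 8, None, None, 30]
In a BST, the LCA of p=26, q=27 is the first node v on the
root-to-leaf path with p <= v <= q (go left if both < v, right if both > v).
Walk from root:
  at 26: 26 <= 26 <= 27, this is the LCA
LCA = 26


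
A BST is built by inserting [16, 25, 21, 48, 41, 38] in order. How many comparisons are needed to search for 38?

Search path for 38: 16 -> 25 -> 48 -> 41 -> 38
Found: True
Comparisons: 5


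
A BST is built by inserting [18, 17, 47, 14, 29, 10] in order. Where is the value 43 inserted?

Starting tree (level order): [18, 17, 47, 14, None, 29, None, 10]
Insertion path: 18 -> 47 -> 29
Result: insert 43 as right child of 29
Final tree (level order): [18, 17, 47, 14, None, 29, None, 10, None, None, 43]


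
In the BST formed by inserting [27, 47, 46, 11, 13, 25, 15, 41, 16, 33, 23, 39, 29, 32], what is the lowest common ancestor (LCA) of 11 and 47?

Tree insertion order: [27, 47, 46, 11, 13, 25, 15, 41, 16, 33, 23, 39, 29, 32]
Tree (level-order array): [27, 11, 47, None, 13, 46, None, None, 25, 41, None, 15, None, 33, None, None, 16, 29, 39, None, 23, None, 32]
In a BST, the LCA of p=11, q=47 is the first node v on the
root-to-leaf path with p <= v <= q (go left if both < v, right if both > v).
Walk from root:
  at 27: 11 <= 27 <= 47, this is the LCA
LCA = 27


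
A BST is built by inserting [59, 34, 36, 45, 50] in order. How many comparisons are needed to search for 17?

Search path for 17: 59 -> 34
Found: False
Comparisons: 2


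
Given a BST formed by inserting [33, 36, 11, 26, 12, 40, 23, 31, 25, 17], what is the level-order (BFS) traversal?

Tree insertion order: [33, 36, 11, 26, 12, 40, 23, 31, 25, 17]
Tree (level-order array): [33, 11, 36, None, 26, None, 40, 12, 31, None, None, None, 23, None, None, 17, 25]
BFS from the root, enqueuing left then right child of each popped node:
  queue [33] -> pop 33, enqueue [11, 36], visited so far: [33]
  queue [11, 36] -> pop 11, enqueue [26], visited so far: [33, 11]
  queue [36, 26] -> pop 36, enqueue [40], visited so far: [33, 11, 36]
  queue [26, 40] -> pop 26, enqueue [12, 31], visited so far: [33, 11, 36, 26]
  queue [40, 12, 31] -> pop 40, enqueue [none], visited so far: [33, 11, 36, 26, 40]
  queue [12, 31] -> pop 12, enqueue [23], visited so far: [33, 11, 36, 26, 40, 12]
  queue [31, 23] -> pop 31, enqueue [none], visited so far: [33, 11, 36, 26, 40, 12, 31]
  queue [23] -> pop 23, enqueue [17, 25], visited so far: [33, 11, 36, 26, 40, 12, 31, 23]
  queue [17, 25] -> pop 17, enqueue [none], visited so far: [33, 11, 36, 26, 40, 12, 31, 23, 17]
  queue [25] -> pop 25, enqueue [none], visited so far: [33, 11, 36, 26, 40, 12, 31, 23, 17, 25]
Result: [33, 11, 36, 26, 40, 12, 31, 23, 17, 25]


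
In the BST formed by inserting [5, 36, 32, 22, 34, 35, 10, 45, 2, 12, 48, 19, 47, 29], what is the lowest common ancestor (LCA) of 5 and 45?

Tree insertion order: [5, 36, 32, 22, 34, 35, 10, 45, 2, 12, 48, 19, 47, 29]
Tree (level-order array): [5, 2, 36, None, None, 32, 45, 22, 34, None, 48, 10, 29, None, 35, 47, None, None, 12, None, None, None, None, None, None, None, 19]
In a BST, the LCA of p=5, q=45 is the first node v on the
root-to-leaf path with p <= v <= q (go left if both < v, right if both > v).
Walk from root:
  at 5: 5 <= 5 <= 45, this is the LCA
LCA = 5


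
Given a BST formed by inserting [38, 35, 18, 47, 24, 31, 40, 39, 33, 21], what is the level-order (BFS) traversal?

Tree insertion order: [38, 35, 18, 47, 24, 31, 40, 39, 33, 21]
Tree (level-order array): [38, 35, 47, 18, None, 40, None, None, 24, 39, None, 21, 31, None, None, None, None, None, 33]
BFS from the root, enqueuing left then right child of each popped node:
  queue [38] -> pop 38, enqueue [35, 47], visited so far: [38]
  queue [35, 47] -> pop 35, enqueue [18], visited so far: [38, 35]
  queue [47, 18] -> pop 47, enqueue [40], visited so far: [38, 35, 47]
  queue [18, 40] -> pop 18, enqueue [24], visited so far: [38, 35, 47, 18]
  queue [40, 24] -> pop 40, enqueue [39], visited so far: [38, 35, 47, 18, 40]
  queue [24, 39] -> pop 24, enqueue [21, 31], visited so far: [38, 35, 47, 18, 40, 24]
  queue [39, 21, 31] -> pop 39, enqueue [none], visited so far: [38, 35, 47, 18, 40, 24, 39]
  queue [21, 31] -> pop 21, enqueue [none], visited so far: [38, 35, 47, 18, 40, 24, 39, 21]
  queue [31] -> pop 31, enqueue [33], visited so far: [38, 35, 47, 18, 40, 24, 39, 21, 31]
  queue [33] -> pop 33, enqueue [none], visited so far: [38, 35, 47, 18, 40, 24, 39, 21, 31, 33]
Result: [38, 35, 47, 18, 40, 24, 39, 21, 31, 33]


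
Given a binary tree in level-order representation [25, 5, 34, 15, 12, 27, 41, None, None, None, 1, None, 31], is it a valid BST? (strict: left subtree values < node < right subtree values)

Level-order array: [25, 5, 34, 15, 12, 27, 41, None, None, None, 1, None, 31]
Validate using subtree bounds (lo, hi): at each node, require lo < value < hi,
then recurse left with hi=value and right with lo=value.
Preorder trace (stopping at first violation):
  at node 25 with bounds (-inf, +inf): OK
  at node 5 with bounds (-inf, 25): OK
  at node 15 with bounds (-inf, 5): VIOLATION
Node 15 violates its bound: not (-inf < 15 < 5).
Result: Not a valid BST


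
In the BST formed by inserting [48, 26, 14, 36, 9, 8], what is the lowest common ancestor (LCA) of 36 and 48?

Tree insertion order: [48, 26, 14, 36, 9, 8]
Tree (level-order array): [48, 26, None, 14, 36, 9, None, None, None, 8]
In a BST, the LCA of p=36, q=48 is the first node v on the
root-to-leaf path with p <= v <= q (go left if both < v, right if both > v).
Walk from root:
  at 48: 36 <= 48 <= 48, this is the LCA
LCA = 48


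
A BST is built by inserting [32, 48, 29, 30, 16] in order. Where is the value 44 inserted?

Starting tree (level order): [32, 29, 48, 16, 30]
Insertion path: 32 -> 48
Result: insert 44 as left child of 48
Final tree (level order): [32, 29, 48, 16, 30, 44]


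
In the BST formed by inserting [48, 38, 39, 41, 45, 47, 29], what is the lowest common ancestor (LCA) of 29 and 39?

Tree insertion order: [48, 38, 39, 41, 45, 47, 29]
Tree (level-order array): [48, 38, None, 29, 39, None, None, None, 41, None, 45, None, 47]
In a BST, the LCA of p=29, q=39 is the first node v on the
root-to-leaf path with p <= v <= q (go left if both < v, right if both > v).
Walk from root:
  at 48: both 29 and 39 < 48, go left
  at 38: 29 <= 38 <= 39, this is the LCA
LCA = 38


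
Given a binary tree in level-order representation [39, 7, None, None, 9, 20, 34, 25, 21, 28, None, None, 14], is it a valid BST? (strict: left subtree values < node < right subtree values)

Level-order array: [39, 7, None, None, 9, 20, 34, 25, 21, 28, None, None, 14]
Validate using subtree bounds (lo, hi): at each node, require lo < value < hi,
then recurse left with hi=value and right with lo=value.
Preorder trace (stopping at first violation):
  at node 39 with bounds (-inf, +inf): OK
  at node 7 with bounds (-inf, 39): OK
  at node 9 with bounds (7, 39): OK
  at node 20 with bounds (7, 9): VIOLATION
Node 20 violates its bound: not (7 < 20 < 9).
Result: Not a valid BST


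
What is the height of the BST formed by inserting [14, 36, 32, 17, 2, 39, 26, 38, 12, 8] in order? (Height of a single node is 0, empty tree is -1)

Insertion order: [14, 36, 32, 17, 2, 39, 26, 38, 12, 8]
Tree (level-order array): [14, 2, 36, None, 12, 32, 39, 8, None, 17, None, 38, None, None, None, None, 26]
Compute height bottom-up (empty subtree = -1):
  height(8) = 1 + max(-1, -1) = 0
  height(12) = 1 + max(0, -1) = 1
  height(2) = 1 + max(-1, 1) = 2
  height(26) = 1 + max(-1, -1) = 0
  height(17) = 1 + max(-1, 0) = 1
  height(32) = 1 + max(1, -1) = 2
  height(38) = 1 + max(-1, -1) = 0
  height(39) = 1 + max(0, -1) = 1
  height(36) = 1 + max(2, 1) = 3
  height(14) = 1 + max(2, 3) = 4
Height = 4


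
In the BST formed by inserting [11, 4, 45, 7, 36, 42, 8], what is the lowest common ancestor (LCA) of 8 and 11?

Tree insertion order: [11, 4, 45, 7, 36, 42, 8]
Tree (level-order array): [11, 4, 45, None, 7, 36, None, None, 8, None, 42]
In a BST, the LCA of p=8, q=11 is the first node v on the
root-to-leaf path with p <= v <= q (go left if both < v, right if both > v).
Walk from root:
  at 11: 8 <= 11 <= 11, this is the LCA
LCA = 11


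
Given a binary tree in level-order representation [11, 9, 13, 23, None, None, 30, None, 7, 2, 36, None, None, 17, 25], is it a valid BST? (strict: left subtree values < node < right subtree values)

Level-order array: [11, 9, 13, 23, None, None, 30, None, 7, 2, 36, None, None, 17, 25]
Validate using subtree bounds (lo, hi): at each node, require lo < value < hi,
then recurse left with hi=value and right with lo=value.
Preorder trace (stopping at first violation):
  at node 11 with bounds (-inf, +inf): OK
  at node 9 with bounds (-inf, 11): OK
  at node 23 with bounds (-inf, 9): VIOLATION
Node 23 violates its bound: not (-inf < 23 < 9).
Result: Not a valid BST


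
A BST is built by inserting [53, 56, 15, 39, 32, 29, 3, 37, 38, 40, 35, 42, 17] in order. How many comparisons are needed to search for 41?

Search path for 41: 53 -> 15 -> 39 -> 40 -> 42
Found: False
Comparisons: 5


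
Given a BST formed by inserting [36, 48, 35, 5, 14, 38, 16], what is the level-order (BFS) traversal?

Tree insertion order: [36, 48, 35, 5, 14, 38, 16]
Tree (level-order array): [36, 35, 48, 5, None, 38, None, None, 14, None, None, None, 16]
BFS from the root, enqueuing left then right child of each popped node:
  queue [36] -> pop 36, enqueue [35, 48], visited so far: [36]
  queue [35, 48] -> pop 35, enqueue [5], visited so far: [36, 35]
  queue [48, 5] -> pop 48, enqueue [38], visited so far: [36, 35, 48]
  queue [5, 38] -> pop 5, enqueue [14], visited so far: [36, 35, 48, 5]
  queue [38, 14] -> pop 38, enqueue [none], visited so far: [36, 35, 48, 5, 38]
  queue [14] -> pop 14, enqueue [16], visited so far: [36, 35, 48, 5, 38, 14]
  queue [16] -> pop 16, enqueue [none], visited so far: [36, 35, 48, 5, 38, 14, 16]
Result: [36, 35, 48, 5, 38, 14, 16]


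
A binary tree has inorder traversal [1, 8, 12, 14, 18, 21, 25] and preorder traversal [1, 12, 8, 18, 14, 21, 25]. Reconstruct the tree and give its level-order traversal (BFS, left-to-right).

Inorder:  [1, 8, 12, 14, 18, 21, 25]
Preorder: [1, 12, 8, 18, 14, 21, 25]
Algorithm: preorder visits root first, so consume preorder in order;
for each root, split the current inorder slice at that value into
left-subtree inorder and right-subtree inorder, then recurse.
Recursive splits:
  root=1; inorder splits into left=[], right=[8, 12, 14, 18, 21, 25]
  root=12; inorder splits into left=[8], right=[14, 18, 21, 25]
  root=8; inorder splits into left=[], right=[]
  root=18; inorder splits into left=[14], right=[21, 25]
  root=14; inorder splits into left=[], right=[]
  root=21; inorder splits into left=[], right=[25]
  root=25; inorder splits into left=[], right=[]
Reconstructed level-order: [1, 12, 8, 18, 14, 21, 25]


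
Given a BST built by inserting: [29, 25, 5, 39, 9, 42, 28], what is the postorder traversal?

Tree insertion order: [29, 25, 5, 39, 9, 42, 28]
Tree (level-order array): [29, 25, 39, 5, 28, None, 42, None, 9]
Postorder traversal: [9, 5, 28, 25, 42, 39, 29]


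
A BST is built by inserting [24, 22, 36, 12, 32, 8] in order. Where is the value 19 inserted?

Starting tree (level order): [24, 22, 36, 12, None, 32, None, 8]
Insertion path: 24 -> 22 -> 12
Result: insert 19 as right child of 12
Final tree (level order): [24, 22, 36, 12, None, 32, None, 8, 19]


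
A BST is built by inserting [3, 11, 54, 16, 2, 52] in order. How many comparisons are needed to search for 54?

Search path for 54: 3 -> 11 -> 54
Found: True
Comparisons: 3


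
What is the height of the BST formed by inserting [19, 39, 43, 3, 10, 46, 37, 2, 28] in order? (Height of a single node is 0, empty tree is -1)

Insertion order: [19, 39, 43, 3, 10, 46, 37, 2, 28]
Tree (level-order array): [19, 3, 39, 2, 10, 37, 43, None, None, None, None, 28, None, None, 46]
Compute height bottom-up (empty subtree = -1):
  height(2) = 1 + max(-1, -1) = 0
  height(10) = 1 + max(-1, -1) = 0
  height(3) = 1 + max(0, 0) = 1
  height(28) = 1 + max(-1, -1) = 0
  height(37) = 1 + max(0, -1) = 1
  height(46) = 1 + max(-1, -1) = 0
  height(43) = 1 + max(-1, 0) = 1
  height(39) = 1 + max(1, 1) = 2
  height(19) = 1 + max(1, 2) = 3
Height = 3


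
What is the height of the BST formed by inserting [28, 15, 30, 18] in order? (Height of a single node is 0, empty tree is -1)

Insertion order: [28, 15, 30, 18]
Tree (level-order array): [28, 15, 30, None, 18]
Compute height bottom-up (empty subtree = -1):
  height(18) = 1 + max(-1, -1) = 0
  height(15) = 1 + max(-1, 0) = 1
  height(30) = 1 + max(-1, -1) = 0
  height(28) = 1 + max(1, 0) = 2
Height = 2


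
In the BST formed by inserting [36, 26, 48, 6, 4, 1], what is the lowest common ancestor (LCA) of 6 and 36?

Tree insertion order: [36, 26, 48, 6, 4, 1]
Tree (level-order array): [36, 26, 48, 6, None, None, None, 4, None, 1]
In a BST, the LCA of p=6, q=36 is the first node v on the
root-to-leaf path with p <= v <= q (go left if both < v, right if both > v).
Walk from root:
  at 36: 6 <= 36 <= 36, this is the LCA
LCA = 36


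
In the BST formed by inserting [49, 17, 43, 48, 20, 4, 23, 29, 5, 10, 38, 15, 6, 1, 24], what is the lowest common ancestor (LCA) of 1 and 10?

Tree insertion order: [49, 17, 43, 48, 20, 4, 23, 29, 5, 10, 38, 15, 6, 1, 24]
Tree (level-order array): [49, 17, None, 4, 43, 1, 5, 20, 48, None, None, None, 10, None, 23, None, None, 6, 15, None, 29, None, None, None, None, 24, 38]
In a BST, the LCA of p=1, q=10 is the first node v on the
root-to-leaf path with p <= v <= q (go left if both < v, right if both > v).
Walk from root:
  at 49: both 1 and 10 < 49, go left
  at 17: both 1 and 10 < 17, go left
  at 4: 1 <= 4 <= 10, this is the LCA
LCA = 4


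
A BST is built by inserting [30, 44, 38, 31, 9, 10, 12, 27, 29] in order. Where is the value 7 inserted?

Starting tree (level order): [30, 9, 44, None, 10, 38, None, None, 12, 31, None, None, 27, None, None, None, 29]
Insertion path: 30 -> 9
Result: insert 7 as left child of 9
Final tree (level order): [30, 9, 44, 7, 10, 38, None, None, None, None, 12, 31, None, None, 27, None, None, None, 29]


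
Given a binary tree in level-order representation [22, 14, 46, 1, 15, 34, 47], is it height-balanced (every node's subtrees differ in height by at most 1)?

Tree (level-order array): [22, 14, 46, 1, 15, 34, 47]
Definition: a tree is height-balanced if, at every node, |h(left) - h(right)| <= 1 (empty subtree has height -1).
Bottom-up per-node check:
  node 1: h_left=-1, h_right=-1, diff=0 [OK], height=0
  node 15: h_left=-1, h_right=-1, diff=0 [OK], height=0
  node 14: h_left=0, h_right=0, diff=0 [OK], height=1
  node 34: h_left=-1, h_right=-1, diff=0 [OK], height=0
  node 47: h_left=-1, h_right=-1, diff=0 [OK], height=0
  node 46: h_left=0, h_right=0, diff=0 [OK], height=1
  node 22: h_left=1, h_right=1, diff=0 [OK], height=2
All nodes satisfy the balance condition.
Result: Balanced


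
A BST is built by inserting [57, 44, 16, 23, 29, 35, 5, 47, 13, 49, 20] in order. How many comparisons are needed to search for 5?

Search path for 5: 57 -> 44 -> 16 -> 5
Found: True
Comparisons: 4


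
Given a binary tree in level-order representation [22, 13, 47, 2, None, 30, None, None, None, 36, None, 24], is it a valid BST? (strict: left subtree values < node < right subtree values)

Level-order array: [22, 13, 47, 2, None, 30, None, None, None, 36, None, 24]
Validate using subtree bounds (lo, hi): at each node, require lo < value < hi,
then recurse left with hi=value and right with lo=value.
Preorder trace (stopping at first violation):
  at node 22 with bounds (-inf, +inf): OK
  at node 13 with bounds (-inf, 22): OK
  at node 2 with bounds (-inf, 13): OK
  at node 47 with bounds (22, +inf): OK
  at node 30 with bounds (22, 47): OK
  at node 36 with bounds (22, 30): VIOLATION
Node 36 violates its bound: not (22 < 36 < 30).
Result: Not a valid BST


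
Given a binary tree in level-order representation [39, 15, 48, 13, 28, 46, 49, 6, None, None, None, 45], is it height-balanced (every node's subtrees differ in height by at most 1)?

Tree (level-order array): [39, 15, 48, 13, 28, 46, 49, 6, None, None, None, 45]
Definition: a tree is height-balanced if, at every node, |h(left) - h(right)| <= 1 (empty subtree has height -1).
Bottom-up per-node check:
  node 6: h_left=-1, h_right=-1, diff=0 [OK], height=0
  node 13: h_left=0, h_right=-1, diff=1 [OK], height=1
  node 28: h_left=-1, h_right=-1, diff=0 [OK], height=0
  node 15: h_left=1, h_right=0, diff=1 [OK], height=2
  node 45: h_left=-1, h_right=-1, diff=0 [OK], height=0
  node 46: h_left=0, h_right=-1, diff=1 [OK], height=1
  node 49: h_left=-1, h_right=-1, diff=0 [OK], height=0
  node 48: h_left=1, h_right=0, diff=1 [OK], height=2
  node 39: h_left=2, h_right=2, diff=0 [OK], height=3
All nodes satisfy the balance condition.
Result: Balanced


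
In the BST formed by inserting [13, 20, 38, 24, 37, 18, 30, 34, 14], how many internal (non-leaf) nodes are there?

Tree built from: [13, 20, 38, 24, 37, 18, 30, 34, 14]
Tree (level-order array): [13, None, 20, 18, 38, 14, None, 24, None, None, None, None, 37, 30, None, None, 34]
Rule: An internal node has at least one child.
Per-node child counts:
  node 13: 1 child(ren)
  node 20: 2 child(ren)
  node 18: 1 child(ren)
  node 14: 0 child(ren)
  node 38: 1 child(ren)
  node 24: 1 child(ren)
  node 37: 1 child(ren)
  node 30: 1 child(ren)
  node 34: 0 child(ren)
Matching nodes: [13, 20, 18, 38, 24, 37, 30]
Count of internal (non-leaf) nodes: 7


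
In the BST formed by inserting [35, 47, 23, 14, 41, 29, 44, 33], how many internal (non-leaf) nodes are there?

Tree built from: [35, 47, 23, 14, 41, 29, 44, 33]
Tree (level-order array): [35, 23, 47, 14, 29, 41, None, None, None, None, 33, None, 44]
Rule: An internal node has at least one child.
Per-node child counts:
  node 35: 2 child(ren)
  node 23: 2 child(ren)
  node 14: 0 child(ren)
  node 29: 1 child(ren)
  node 33: 0 child(ren)
  node 47: 1 child(ren)
  node 41: 1 child(ren)
  node 44: 0 child(ren)
Matching nodes: [35, 23, 29, 47, 41]
Count of internal (non-leaf) nodes: 5


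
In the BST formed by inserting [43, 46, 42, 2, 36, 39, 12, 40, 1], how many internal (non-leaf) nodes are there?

Tree built from: [43, 46, 42, 2, 36, 39, 12, 40, 1]
Tree (level-order array): [43, 42, 46, 2, None, None, None, 1, 36, None, None, 12, 39, None, None, None, 40]
Rule: An internal node has at least one child.
Per-node child counts:
  node 43: 2 child(ren)
  node 42: 1 child(ren)
  node 2: 2 child(ren)
  node 1: 0 child(ren)
  node 36: 2 child(ren)
  node 12: 0 child(ren)
  node 39: 1 child(ren)
  node 40: 0 child(ren)
  node 46: 0 child(ren)
Matching nodes: [43, 42, 2, 36, 39]
Count of internal (non-leaf) nodes: 5


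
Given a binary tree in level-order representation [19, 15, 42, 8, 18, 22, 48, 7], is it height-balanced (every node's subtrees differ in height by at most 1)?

Tree (level-order array): [19, 15, 42, 8, 18, 22, 48, 7]
Definition: a tree is height-balanced if, at every node, |h(left) - h(right)| <= 1 (empty subtree has height -1).
Bottom-up per-node check:
  node 7: h_left=-1, h_right=-1, diff=0 [OK], height=0
  node 8: h_left=0, h_right=-1, diff=1 [OK], height=1
  node 18: h_left=-1, h_right=-1, diff=0 [OK], height=0
  node 15: h_left=1, h_right=0, diff=1 [OK], height=2
  node 22: h_left=-1, h_right=-1, diff=0 [OK], height=0
  node 48: h_left=-1, h_right=-1, diff=0 [OK], height=0
  node 42: h_left=0, h_right=0, diff=0 [OK], height=1
  node 19: h_left=2, h_right=1, diff=1 [OK], height=3
All nodes satisfy the balance condition.
Result: Balanced


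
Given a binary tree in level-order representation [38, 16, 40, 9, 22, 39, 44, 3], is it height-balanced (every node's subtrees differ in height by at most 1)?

Tree (level-order array): [38, 16, 40, 9, 22, 39, 44, 3]
Definition: a tree is height-balanced if, at every node, |h(left) - h(right)| <= 1 (empty subtree has height -1).
Bottom-up per-node check:
  node 3: h_left=-1, h_right=-1, diff=0 [OK], height=0
  node 9: h_left=0, h_right=-1, diff=1 [OK], height=1
  node 22: h_left=-1, h_right=-1, diff=0 [OK], height=0
  node 16: h_left=1, h_right=0, diff=1 [OK], height=2
  node 39: h_left=-1, h_right=-1, diff=0 [OK], height=0
  node 44: h_left=-1, h_right=-1, diff=0 [OK], height=0
  node 40: h_left=0, h_right=0, diff=0 [OK], height=1
  node 38: h_left=2, h_right=1, diff=1 [OK], height=3
All nodes satisfy the balance condition.
Result: Balanced


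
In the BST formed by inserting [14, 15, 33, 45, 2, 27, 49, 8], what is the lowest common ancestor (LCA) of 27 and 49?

Tree insertion order: [14, 15, 33, 45, 2, 27, 49, 8]
Tree (level-order array): [14, 2, 15, None, 8, None, 33, None, None, 27, 45, None, None, None, 49]
In a BST, the LCA of p=27, q=49 is the first node v on the
root-to-leaf path with p <= v <= q (go left if both < v, right if both > v).
Walk from root:
  at 14: both 27 and 49 > 14, go right
  at 15: both 27 and 49 > 15, go right
  at 33: 27 <= 33 <= 49, this is the LCA
LCA = 33


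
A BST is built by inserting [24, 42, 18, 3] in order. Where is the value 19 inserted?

Starting tree (level order): [24, 18, 42, 3]
Insertion path: 24 -> 18
Result: insert 19 as right child of 18
Final tree (level order): [24, 18, 42, 3, 19]


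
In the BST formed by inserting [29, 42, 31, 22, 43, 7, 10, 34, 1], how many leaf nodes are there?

Tree built from: [29, 42, 31, 22, 43, 7, 10, 34, 1]
Tree (level-order array): [29, 22, 42, 7, None, 31, 43, 1, 10, None, 34]
Rule: A leaf has 0 children.
Per-node child counts:
  node 29: 2 child(ren)
  node 22: 1 child(ren)
  node 7: 2 child(ren)
  node 1: 0 child(ren)
  node 10: 0 child(ren)
  node 42: 2 child(ren)
  node 31: 1 child(ren)
  node 34: 0 child(ren)
  node 43: 0 child(ren)
Matching nodes: [1, 10, 34, 43]
Count of leaf nodes: 4


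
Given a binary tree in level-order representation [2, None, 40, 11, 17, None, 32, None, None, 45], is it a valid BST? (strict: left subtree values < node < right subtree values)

Level-order array: [2, None, 40, 11, 17, None, 32, None, None, 45]
Validate using subtree bounds (lo, hi): at each node, require lo < value < hi,
then recurse left with hi=value and right with lo=value.
Preorder trace (stopping at first violation):
  at node 2 with bounds (-inf, +inf): OK
  at node 40 with bounds (2, +inf): OK
  at node 11 with bounds (2, 40): OK
  at node 32 with bounds (11, 40): OK
  at node 45 with bounds (11, 32): VIOLATION
Node 45 violates its bound: not (11 < 45 < 32).
Result: Not a valid BST


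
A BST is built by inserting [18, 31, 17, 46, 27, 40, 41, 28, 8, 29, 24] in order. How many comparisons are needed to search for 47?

Search path for 47: 18 -> 31 -> 46
Found: False
Comparisons: 3


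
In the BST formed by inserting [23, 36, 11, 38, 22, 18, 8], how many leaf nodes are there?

Tree built from: [23, 36, 11, 38, 22, 18, 8]
Tree (level-order array): [23, 11, 36, 8, 22, None, 38, None, None, 18]
Rule: A leaf has 0 children.
Per-node child counts:
  node 23: 2 child(ren)
  node 11: 2 child(ren)
  node 8: 0 child(ren)
  node 22: 1 child(ren)
  node 18: 0 child(ren)
  node 36: 1 child(ren)
  node 38: 0 child(ren)
Matching nodes: [8, 18, 38]
Count of leaf nodes: 3


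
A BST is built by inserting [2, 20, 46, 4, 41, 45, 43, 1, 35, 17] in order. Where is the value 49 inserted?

Starting tree (level order): [2, 1, 20, None, None, 4, 46, None, 17, 41, None, None, None, 35, 45, None, None, 43]
Insertion path: 2 -> 20 -> 46
Result: insert 49 as right child of 46
Final tree (level order): [2, 1, 20, None, None, 4, 46, None, 17, 41, 49, None, None, 35, 45, None, None, None, None, 43]


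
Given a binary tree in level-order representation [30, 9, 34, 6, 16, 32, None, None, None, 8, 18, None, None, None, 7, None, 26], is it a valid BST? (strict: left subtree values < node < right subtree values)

Level-order array: [30, 9, 34, 6, 16, 32, None, None, None, 8, 18, None, None, None, 7, None, 26]
Validate using subtree bounds (lo, hi): at each node, require lo < value < hi,
then recurse left with hi=value and right with lo=value.
Preorder trace (stopping at first violation):
  at node 30 with bounds (-inf, +inf): OK
  at node 9 with bounds (-inf, 30): OK
  at node 6 with bounds (-inf, 9): OK
  at node 16 with bounds (9, 30): OK
  at node 8 with bounds (9, 16): VIOLATION
Node 8 violates its bound: not (9 < 8 < 16).
Result: Not a valid BST


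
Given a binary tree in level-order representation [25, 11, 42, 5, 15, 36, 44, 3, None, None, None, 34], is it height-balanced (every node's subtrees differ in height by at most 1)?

Tree (level-order array): [25, 11, 42, 5, 15, 36, 44, 3, None, None, None, 34]
Definition: a tree is height-balanced if, at every node, |h(left) - h(right)| <= 1 (empty subtree has height -1).
Bottom-up per-node check:
  node 3: h_left=-1, h_right=-1, diff=0 [OK], height=0
  node 5: h_left=0, h_right=-1, diff=1 [OK], height=1
  node 15: h_left=-1, h_right=-1, diff=0 [OK], height=0
  node 11: h_left=1, h_right=0, diff=1 [OK], height=2
  node 34: h_left=-1, h_right=-1, diff=0 [OK], height=0
  node 36: h_left=0, h_right=-1, diff=1 [OK], height=1
  node 44: h_left=-1, h_right=-1, diff=0 [OK], height=0
  node 42: h_left=1, h_right=0, diff=1 [OK], height=2
  node 25: h_left=2, h_right=2, diff=0 [OK], height=3
All nodes satisfy the balance condition.
Result: Balanced


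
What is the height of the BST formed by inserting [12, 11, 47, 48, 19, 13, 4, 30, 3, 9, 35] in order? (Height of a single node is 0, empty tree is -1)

Insertion order: [12, 11, 47, 48, 19, 13, 4, 30, 3, 9, 35]
Tree (level-order array): [12, 11, 47, 4, None, 19, 48, 3, 9, 13, 30, None, None, None, None, None, None, None, None, None, 35]
Compute height bottom-up (empty subtree = -1):
  height(3) = 1 + max(-1, -1) = 0
  height(9) = 1 + max(-1, -1) = 0
  height(4) = 1 + max(0, 0) = 1
  height(11) = 1 + max(1, -1) = 2
  height(13) = 1 + max(-1, -1) = 0
  height(35) = 1 + max(-1, -1) = 0
  height(30) = 1 + max(-1, 0) = 1
  height(19) = 1 + max(0, 1) = 2
  height(48) = 1 + max(-1, -1) = 0
  height(47) = 1 + max(2, 0) = 3
  height(12) = 1 + max(2, 3) = 4
Height = 4


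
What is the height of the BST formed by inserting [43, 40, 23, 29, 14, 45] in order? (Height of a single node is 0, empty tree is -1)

Insertion order: [43, 40, 23, 29, 14, 45]
Tree (level-order array): [43, 40, 45, 23, None, None, None, 14, 29]
Compute height bottom-up (empty subtree = -1):
  height(14) = 1 + max(-1, -1) = 0
  height(29) = 1 + max(-1, -1) = 0
  height(23) = 1 + max(0, 0) = 1
  height(40) = 1 + max(1, -1) = 2
  height(45) = 1 + max(-1, -1) = 0
  height(43) = 1 + max(2, 0) = 3
Height = 3


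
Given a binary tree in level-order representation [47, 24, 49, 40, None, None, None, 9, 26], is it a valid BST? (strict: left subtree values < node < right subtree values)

Level-order array: [47, 24, 49, 40, None, None, None, 9, 26]
Validate using subtree bounds (lo, hi): at each node, require lo < value < hi,
then recurse left with hi=value and right with lo=value.
Preorder trace (stopping at first violation):
  at node 47 with bounds (-inf, +inf): OK
  at node 24 with bounds (-inf, 47): OK
  at node 40 with bounds (-inf, 24): VIOLATION
Node 40 violates its bound: not (-inf < 40 < 24).
Result: Not a valid BST


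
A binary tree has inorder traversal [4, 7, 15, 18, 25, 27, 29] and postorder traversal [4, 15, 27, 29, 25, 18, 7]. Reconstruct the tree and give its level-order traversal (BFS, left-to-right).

Inorder:   [4, 7, 15, 18, 25, 27, 29]
Postorder: [4, 15, 27, 29, 25, 18, 7]
Algorithm: postorder visits root last, so walk postorder right-to-left;
each value is the root of the current inorder slice — split it at that
value, recurse on the right subtree first, then the left.
Recursive splits:
  root=7; inorder splits into left=[4], right=[15, 18, 25, 27, 29]
  root=18; inorder splits into left=[15], right=[25, 27, 29]
  root=25; inorder splits into left=[], right=[27, 29]
  root=29; inorder splits into left=[27], right=[]
  root=27; inorder splits into left=[], right=[]
  root=15; inorder splits into left=[], right=[]
  root=4; inorder splits into left=[], right=[]
Reconstructed level-order: [7, 4, 18, 15, 25, 29, 27]


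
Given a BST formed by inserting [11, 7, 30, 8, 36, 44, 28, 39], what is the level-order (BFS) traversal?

Tree insertion order: [11, 7, 30, 8, 36, 44, 28, 39]
Tree (level-order array): [11, 7, 30, None, 8, 28, 36, None, None, None, None, None, 44, 39]
BFS from the root, enqueuing left then right child of each popped node:
  queue [11] -> pop 11, enqueue [7, 30], visited so far: [11]
  queue [7, 30] -> pop 7, enqueue [8], visited so far: [11, 7]
  queue [30, 8] -> pop 30, enqueue [28, 36], visited so far: [11, 7, 30]
  queue [8, 28, 36] -> pop 8, enqueue [none], visited so far: [11, 7, 30, 8]
  queue [28, 36] -> pop 28, enqueue [none], visited so far: [11, 7, 30, 8, 28]
  queue [36] -> pop 36, enqueue [44], visited so far: [11, 7, 30, 8, 28, 36]
  queue [44] -> pop 44, enqueue [39], visited so far: [11, 7, 30, 8, 28, 36, 44]
  queue [39] -> pop 39, enqueue [none], visited so far: [11, 7, 30, 8, 28, 36, 44, 39]
Result: [11, 7, 30, 8, 28, 36, 44, 39]


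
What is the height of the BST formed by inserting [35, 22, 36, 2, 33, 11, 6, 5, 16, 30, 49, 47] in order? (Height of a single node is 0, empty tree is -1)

Insertion order: [35, 22, 36, 2, 33, 11, 6, 5, 16, 30, 49, 47]
Tree (level-order array): [35, 22, 36, 2, 33, None, 49, None, 11, 30, None, 47, None, 6, 16, None, None, None, None, 5]
Compute height bottom-up (empty subtree = -1):
  height(5) = 1 + max(-1, -1) = 0
  height(6) = 1 + max(0, -1) = 1
  height(16) = 1 + max(-1, -1) = 0
  height(11) = 1 + max(1, 0) = 2
  height(2) = 1 + max(-1, 2) = 3
  height(30) = 1 + max(-1, -1) = 0
  height(33) = 1 + max(0, -1) = 1
  height(22) = 1 + max(3, 1) = 4
  height(47) = 1 + max(-1, -1) = 0
  height(49) = 1 + max(0, -1) = 1
  height(36) = 1 + max(-1, 1) = 2
  height(35) = 1 + max(4, 2) = 5
Height = 5


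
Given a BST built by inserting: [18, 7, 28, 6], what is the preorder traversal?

Tree insertion order: [18, 7, 28, 6]
Tree (level-order array): [18, 7, 28, 6]
Preorder traversal: [18, 7, 6, 28]


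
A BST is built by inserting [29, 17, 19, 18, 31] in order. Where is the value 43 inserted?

Starting tree (level order): [29, 17, 31, None, 19, None, None, 18]
Insertion path: 29 -> 31
Result: insert 43 as right child of 31
Final tree (level order): [29, 17, 31, None, 19, None, 43, 18]


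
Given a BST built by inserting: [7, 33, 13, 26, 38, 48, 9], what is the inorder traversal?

Tree insertion order: [7, 33, 13, 26, 38, 48, 9]
Tree (level-order array): [7, None, 33, 13, 38, 9, 26, None, 48]
Inorder traversal: [7, 9, 13, 26, 33, 38, 48]


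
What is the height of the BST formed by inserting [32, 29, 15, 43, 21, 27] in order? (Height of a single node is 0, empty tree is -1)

Insertion order: [32, 29, 15, 43, 21, 27]
Tree (level-order array): [32, 29, 43, 15, None, None, None, None, 21, None, 27]
Compute height bottom-up (empty subtree = -1):
  height(27) = 1 + max(-1, -1) = 0
  height(21) = 1 + max(-1, 0) = 1
  height(15) = 1 + max(-1, 1) = 2
  height(29) = 1 + max(2, -1) = 3
  height(43) = 1 + max(-1, -1) = 0
  height(32) = 1 + max(3, 0) = 4
Height = 4


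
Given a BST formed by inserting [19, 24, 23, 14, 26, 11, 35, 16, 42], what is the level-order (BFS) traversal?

Tree insertion order: [19, 24, 23, 14, 26, 11, 35, 16, 42]
Tree (level-order array): [19, 14, 24, 11, 16, 23, 26, None, None, None, None, None, None, None, 35, None, 42]
BFS from the root, enqueuing left then right child of each popped node:
  queue [19] -> pop 19, enqueue [14, 24], visited so far: [19]
  queue [14, 24] -> pop 14, enqueue [11, 16], visited so far: [19, 14]
  queue [24, 11, 16] -> pop 24, enqueue [23, 26], visited so far: [19, 14, 24]
  queue [11, 16, 23, 26] -> pop 11, enqueue [none], visited so far: [19, 14, 24, 11]
  queue [16, 23, 26] -> pop 16, enqueue [none], visited so far: [19, 14, 24, 11, 16]
  queue [23, 26] -> pop 23, enqueue [none], visited so far: [19, 14, 24, 11, 16, 23]
  queue [26] -> pop 26, enqueue [35], visited so far: [19, 14, 24, 11, 16, 23, 26]
  queue [35] -> pop 35, enqueue [42], visited so far: [19, 14, 24, 11, 16, 23, 26, 35]
  queue [42] -> pop 42, enqueue [none], visited so far: [19, 14, 24, 11, 16, 23, 26, 35, 42]
Result: [19, 14, 24, 11, 16, 23, 26, 35, 42]


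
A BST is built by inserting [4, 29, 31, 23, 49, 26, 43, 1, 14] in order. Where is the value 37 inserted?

Starting tree (level order): [4, 1, 29, None, None, 23, 31, 14, 26, None, 49, None, None, None, None, 43]
Insertion path: 4 -> 29 -> 31 -> 49 -> 43
Result: insert 37 as left child of 43
Final tree (level order): [4, 1, 29, None, None, 23, 31, 14, 26, None, 49, None, None, None, None, 43, None, 37]


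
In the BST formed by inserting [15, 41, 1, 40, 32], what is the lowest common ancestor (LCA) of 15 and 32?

Tree insertion order: [15, 41, 1, 40, 32]
Tree (level-order array): [15, 1, 41, None, None, 40, None, 32]
In a BST, the LCA of p=15, q=32 is the first node v on the
root-to-leaf path with p <= v <= q (go left if both < v, right if both > v).
Walk from root:
  at 15: 15 <= 15 <= 32, this is the LCA
LCA = 15


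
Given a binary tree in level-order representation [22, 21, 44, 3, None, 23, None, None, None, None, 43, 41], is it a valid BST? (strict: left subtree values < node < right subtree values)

Level-order array: [22, 21, 44, 3, None, 23, None, None, None, None, 43, 41]
Validate using subtree bounds (lo, hi): at each node, require lo < value < hi,
then recurse left with hi=value and right with lo=value.
Preorder trace (stopping at first violation):
  at node 22 with bounds (-inf, +inf): OK
  at node 21 with bounds (-inf, 22): OK
  at node 3 with bounds (-inf, 21): OK
  at node 44 with bounds (22, +inf): OK
  at node 23 with bounds (22, 44): OK
  at node 43 with bounds (23, 44): OK
  at node 41 with bounds (23, 43): OK
No violation found at any node.
Result: Valid BST


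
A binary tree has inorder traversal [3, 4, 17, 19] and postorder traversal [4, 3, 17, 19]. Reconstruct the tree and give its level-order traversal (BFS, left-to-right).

Inorder:   [3, 4, 17, 19]
Postorder: [4, 3, 17, 19]
Algorithm: postorder visits root last, so walk postorder right-to-left;
each value is the root of the current inorder slice — split it at that
value, recurse on the right subtree first, then the left.
Recursive splits:
  root=19; inorder splits into left=[3, 4, 17], right=[]
  root=17; inorder splits into left=[3, 4], right=[]
  root=3; inorder splits into left=[], right=[4]
  root=4; inorder splits into left=[], right=[]
Reconstructed level-order: [19, 17, 3, 4]


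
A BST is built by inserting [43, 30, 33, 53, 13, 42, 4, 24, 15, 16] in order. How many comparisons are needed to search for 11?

Search path for 11: 43 -> 30 -> 13 -> 4
Found: False
Comparisons: 4


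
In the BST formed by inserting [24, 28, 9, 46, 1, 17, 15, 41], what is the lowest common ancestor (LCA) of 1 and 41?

Tree insertion order: [24, 28, 9, 46, 1, 17, 15, 41]
Tree (level-order array): [24, 9, 28, 1, 17, None, 46, None, None, 15, None, 41]
In a BST, the LCA of p=1, q=41 is the first node v on the
root-to-leaf path with p <= v <= q (go left if both < v, right if both > v).
Walk from root:
  at 24: 1 <= 24 <= 41, this is the LCA
LCA = 24


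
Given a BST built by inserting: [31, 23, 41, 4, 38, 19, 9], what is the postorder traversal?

Tree insertion order: [31, 23, 41, 4, 38, 19, 9]
Tree (level-order array): [31, 23, 41, 4, None, 38, None, None, 19, None, None, 9]
Postorder traversal: [9, 19, 4, 23, 38, 41, 31]


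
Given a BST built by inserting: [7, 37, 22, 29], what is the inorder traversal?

Tree insertion order: [7, 37, 22, 29]
Tree (level-order array): [7, None, 37, 22, None, None, 29]
Inorder traversal: [7, 22, 29, 37]


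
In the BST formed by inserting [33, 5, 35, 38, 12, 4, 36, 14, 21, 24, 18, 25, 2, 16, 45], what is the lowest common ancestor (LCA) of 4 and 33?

Tree insertion order: [33, 5, 35, 38, 12, 4, 36, 14, 21, 24, 18, 25, 2, 16, 45]
Tree (level-order array): [33, 5, 35, 4, 12, None, 38, 2, None, None, 14, 36, 45, None, None, None, 21, None, None, None, None, 18, 24, 16, None, None, 25]
In a BST, the LCA of p=4, q=33 is the first node v on the
root-to-leaf path with p <= v <= q (go left if both < v, right if both > v).
Walk from root:
  at 33: 4 <= 33 <= 33, this is the LCA
LCA = 33
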